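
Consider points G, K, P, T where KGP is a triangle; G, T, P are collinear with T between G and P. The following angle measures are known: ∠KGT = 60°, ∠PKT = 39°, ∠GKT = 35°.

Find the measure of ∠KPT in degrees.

1. ∠GTK = 85°  [△KGT]
2. ∠KTP = 95°  [linear pair at T on GP]
3. ∠KPT = 46°  [△KTP]

∠KPT = 46°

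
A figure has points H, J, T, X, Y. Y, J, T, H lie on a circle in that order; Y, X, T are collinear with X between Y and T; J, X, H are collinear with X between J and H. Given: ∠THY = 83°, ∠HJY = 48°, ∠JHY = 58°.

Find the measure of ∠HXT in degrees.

∠HXT = 107°

1. ∠TJY = 97°  [cyclic YJTH, opposite ∠J+∠H]
2. ∠HTY = 48°  [same arc YH]
3. ∠JTY = 58°  [same arc YJ]
4. ∠JYT = 25°  [△YJT]
5. ∠JHT = 25°  [same arc JT]
6. ∠HXT = 107°  [△TXH]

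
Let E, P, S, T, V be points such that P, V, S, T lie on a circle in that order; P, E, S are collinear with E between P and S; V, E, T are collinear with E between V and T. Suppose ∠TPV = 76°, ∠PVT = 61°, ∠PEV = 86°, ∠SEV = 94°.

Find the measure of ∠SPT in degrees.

1. ∠PTV = 43°  [△PVT]
2. ∠PET = 94°  [vertical angles at E]
3. ∠SPT = 43°  [△PET]

∠SPT = 43°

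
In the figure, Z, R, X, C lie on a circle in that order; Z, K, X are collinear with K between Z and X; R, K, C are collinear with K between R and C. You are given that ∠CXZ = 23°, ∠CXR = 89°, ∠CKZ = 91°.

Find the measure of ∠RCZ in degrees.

∠RCZ = 66°

1. ∠CRZ = 23°  [same arc ZC]
2. ∠CZR = 91°  [cyclic ZRXC, opposite ∠Z+∠X]
3. ∠RCZ = 66°  [△ZRC]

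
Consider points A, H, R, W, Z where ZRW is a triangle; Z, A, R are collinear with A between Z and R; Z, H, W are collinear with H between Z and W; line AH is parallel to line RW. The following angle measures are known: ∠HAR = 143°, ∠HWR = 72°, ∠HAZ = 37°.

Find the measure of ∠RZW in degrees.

1. ∠RWZ = 72°  [H on ray WZ]
2. ∠WRZ = 37°  [AH∥RW, corresponding at A]
3. ∠RZW = 71°  [△ZRW]

∠RZW = 71°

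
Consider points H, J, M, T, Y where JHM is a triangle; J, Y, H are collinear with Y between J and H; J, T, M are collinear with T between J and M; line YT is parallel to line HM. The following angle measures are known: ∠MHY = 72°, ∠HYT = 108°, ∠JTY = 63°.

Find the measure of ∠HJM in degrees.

∠HJM = 45°

1. ∠JHM = 72°  [Y on ray HJ]
2. ∠HMJ = 63°  [YT∥HM, corresponding at T]
3. ∠HJM = 45°  [△JHM]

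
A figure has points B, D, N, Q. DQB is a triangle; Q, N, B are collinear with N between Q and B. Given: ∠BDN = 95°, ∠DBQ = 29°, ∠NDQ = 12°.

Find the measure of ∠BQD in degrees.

1. ∠DBN = 29°  [N on ray BQ]
2. ∠BND = 56°  [△DNB]
3. ∠DNQ = 124°  [linear pair at N on QB]
4. ∠DQN = 44°  [△DQN]
5. ∠BQD = 44°  [N on ray QB]

∠BQD = 44°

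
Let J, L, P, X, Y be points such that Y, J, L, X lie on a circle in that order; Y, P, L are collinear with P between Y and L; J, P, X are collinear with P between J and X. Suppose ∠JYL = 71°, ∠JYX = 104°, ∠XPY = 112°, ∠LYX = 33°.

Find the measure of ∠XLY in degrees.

∠XLY = 41°

1. ∠JXL = 71°  [same arc JL]
2. ∠LPX = 68°  [linear pair at P on YL]
3. ∠XLY = 41°  [△LPX]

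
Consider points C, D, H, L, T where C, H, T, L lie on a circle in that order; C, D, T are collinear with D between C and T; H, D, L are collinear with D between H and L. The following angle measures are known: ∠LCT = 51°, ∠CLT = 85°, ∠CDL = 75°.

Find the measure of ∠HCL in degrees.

1. ∠CTL = 44°  [△CTL]
2. ∠CLH = 54°  [△CDL]
3. ∠CHL = 44°  [same arc CL]
4. ∠HCL = 82°  [△CHL]

∠HCL = 82°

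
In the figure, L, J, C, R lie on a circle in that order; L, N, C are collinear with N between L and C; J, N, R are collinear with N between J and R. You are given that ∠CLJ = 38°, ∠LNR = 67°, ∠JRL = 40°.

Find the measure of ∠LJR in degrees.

1. ∠CRJ = 38°  [same arc JC]
2. ∠CNR = 113°  [linear pair at N on LC]
3. ∠LCR = 29°  [△CNR]
4. ∠LJR = 29°  [same arc LR]

∠LJR = 29°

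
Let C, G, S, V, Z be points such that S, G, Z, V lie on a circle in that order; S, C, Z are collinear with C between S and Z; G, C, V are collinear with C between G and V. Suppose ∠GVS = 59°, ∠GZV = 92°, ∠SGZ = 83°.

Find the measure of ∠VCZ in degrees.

1. ∠GZS = 59°  [same arc SG]
2. ∠GSV = 88°  [cyclic SGZV, opposite ∠S+∠Z]
3. ∠GSZ = 38°  [△SGZ]
4. ∠SGV = 33°  [△SGV]
5. ∠GVZ = 38°  [same arc GZ]
6. ∠SZV = 33°  [same arc SV]
7. ∠VCZ = 109°  [△ZCV]

∠VCZ = 109°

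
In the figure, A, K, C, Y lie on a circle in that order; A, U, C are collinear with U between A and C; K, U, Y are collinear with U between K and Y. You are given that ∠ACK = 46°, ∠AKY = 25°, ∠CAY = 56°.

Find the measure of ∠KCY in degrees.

1. ∠AYK = 46°  [same arc AK]
2. ∠KAY = 109°  [△AKY]
3. ∠KCY = 71°  [cyclic AKCY, opposite ∠A+∠C]

∠KCY = 71°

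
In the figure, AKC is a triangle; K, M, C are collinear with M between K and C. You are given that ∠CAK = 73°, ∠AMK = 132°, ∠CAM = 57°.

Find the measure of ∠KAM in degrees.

1. ∠AMC = 48°  [linear pair at M on KC]
2. ∠ACM = 75°  [△AMC]
3. ∠ACK = 75°  [M on ray CK]
4. ∠AKC = 32°  [△AKC]
5. ∠AKM = 32°  [M on ray KC]
6. ∠KAM = 16°  [△AKM]

∠KAM = 16°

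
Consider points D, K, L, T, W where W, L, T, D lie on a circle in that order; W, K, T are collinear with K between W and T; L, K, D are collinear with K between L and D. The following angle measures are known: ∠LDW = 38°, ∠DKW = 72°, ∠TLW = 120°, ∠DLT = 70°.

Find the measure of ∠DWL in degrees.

1. ∠LTW = 38°  [same arc WL]
2. ∠LKT = 72°  [vertical angles at K]
3. ∠LWT = 22°  [△WLT]
4. ∠LKW = 108°  [linear pair at K on WT]
5. ∠DLW = 50°  [△WKL]
6. ∠DWL = 92°  [△WLD]

∠DWL = 92°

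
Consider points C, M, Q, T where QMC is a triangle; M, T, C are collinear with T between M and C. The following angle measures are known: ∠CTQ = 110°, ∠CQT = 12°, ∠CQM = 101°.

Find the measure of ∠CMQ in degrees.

∠CMQ = 21°

1. ∠QCT = 58°  [△QTC]
2. ∠MCQ = 58°  [T on ray CM]
3. ∠CMQ = 21°  [△QMC]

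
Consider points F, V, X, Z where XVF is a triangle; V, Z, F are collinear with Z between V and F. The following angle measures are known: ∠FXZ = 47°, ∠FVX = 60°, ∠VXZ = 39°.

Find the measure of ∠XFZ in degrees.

1. ∠XVZ = 60°  [Z on ray VF]
2. ∠VZX = 81°  [△XVZ]
3. ∠FZX = 99°  [linear pair at Z on VF]
4. ∠XFZ = 34°  [△XZF]

∠XFZ = 34°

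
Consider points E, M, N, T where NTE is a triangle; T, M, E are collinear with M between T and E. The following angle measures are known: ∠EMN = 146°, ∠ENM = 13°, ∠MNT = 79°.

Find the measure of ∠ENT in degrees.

1. ∠MEN = 21°  [△NME]
2. ∠NMT = 34°  [linear pair at M on TE]
3. ∠MTN = 67°  [△NTM]
4. ∠NET = 21°  [M on ray ET]
5. ∠ETN = 67°  [M on ray TE]
6. ∠ENT = 92°  [△NTE]

∠ENT = 92°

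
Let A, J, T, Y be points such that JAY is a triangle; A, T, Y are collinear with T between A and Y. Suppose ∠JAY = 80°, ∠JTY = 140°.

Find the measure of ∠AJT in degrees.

1. ∠JAT = 80°  [T on ray AY]
2. ∠ATJ = 40°  [linear pair at T on AY]
3. ∠AJT = 60°  [△JAT]

∠AJT = 60°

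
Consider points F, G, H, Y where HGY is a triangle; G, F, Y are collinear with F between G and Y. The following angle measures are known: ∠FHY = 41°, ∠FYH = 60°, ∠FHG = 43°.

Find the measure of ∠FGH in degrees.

1. ∠HFY = 79°  [△HFY]
2. ∠GFH = 101°  [linear pair at F on GY]
3. ∠FGH = 36°  [△HGF]

∠FGH = 36°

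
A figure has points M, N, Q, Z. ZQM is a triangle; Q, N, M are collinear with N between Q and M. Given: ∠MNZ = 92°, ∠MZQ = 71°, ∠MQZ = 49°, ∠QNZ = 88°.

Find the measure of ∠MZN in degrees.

∠MZN = 28°

1. ∠QMZ = 60°  [△ZQM]
2. ∠NMZ = 60°  [N on ray MQ]
3. ∠MZN = 28°  [△ZNM]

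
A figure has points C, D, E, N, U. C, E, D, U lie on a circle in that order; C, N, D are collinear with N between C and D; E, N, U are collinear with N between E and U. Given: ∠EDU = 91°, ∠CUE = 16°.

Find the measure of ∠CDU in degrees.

1. ∠ECU = 89°  [cyclic CEDU, opposite ∠C+∠D]
2. ∠CEU = 75°  [△CEU]
3. ∠CDU = 75°  [same arc CU]

∠CDU = 75°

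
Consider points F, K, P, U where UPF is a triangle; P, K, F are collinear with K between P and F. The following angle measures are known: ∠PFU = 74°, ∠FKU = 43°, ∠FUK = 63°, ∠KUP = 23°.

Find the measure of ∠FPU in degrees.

∠FPU = 20°

1. ∠PKU = 137°  [linear pair at K on PF]
2. ∠KPU = 20°  [△UPK]
3. ∠FPU = 20°  [K on ray PF]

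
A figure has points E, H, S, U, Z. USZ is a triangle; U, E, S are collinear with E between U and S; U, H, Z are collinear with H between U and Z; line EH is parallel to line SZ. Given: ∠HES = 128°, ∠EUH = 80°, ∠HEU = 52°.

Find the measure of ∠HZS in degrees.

∠HZS = 48°

1. ∠EHU = 48°  [△UEH]
2. ∠EHZ = 132°  [linear pair at H on UZ]
3. ∠HZS = 48°  [EH∥SZ, co-interior at Z–H]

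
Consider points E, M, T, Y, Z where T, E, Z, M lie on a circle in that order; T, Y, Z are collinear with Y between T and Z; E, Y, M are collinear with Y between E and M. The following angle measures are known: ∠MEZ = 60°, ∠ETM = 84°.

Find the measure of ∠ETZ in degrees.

∠ETZ = 24°

1. ∠EZM = 96°  [cyclic TEZM, opposite ∠T+∠Z]
2. ∠EMZ = 24°  [△EZM]
3. ∠ETZ = 24°  [same arc EZ]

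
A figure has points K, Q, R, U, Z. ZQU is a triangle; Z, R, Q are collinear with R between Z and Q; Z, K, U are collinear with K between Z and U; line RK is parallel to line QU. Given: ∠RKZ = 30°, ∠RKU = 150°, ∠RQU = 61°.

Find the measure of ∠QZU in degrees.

∠QZU = 89°

1. ∠QUZ = 30°  [RK∥QU, corresponding at K]
2. ∠UQZ = 61°  [R on ray QZ]
3. ∠QZU = 89°  [△ZQU]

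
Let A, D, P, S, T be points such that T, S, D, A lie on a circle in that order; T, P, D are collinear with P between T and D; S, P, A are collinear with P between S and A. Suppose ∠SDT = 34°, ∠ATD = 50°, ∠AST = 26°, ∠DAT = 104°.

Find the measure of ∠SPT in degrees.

∠SPT = 84°

1. ∠ASD = 50°  [same arc DA]
2. ∠DPS = 96°  [△SPD]
3. ∠SPT = 84°  [linear pair at P on TD]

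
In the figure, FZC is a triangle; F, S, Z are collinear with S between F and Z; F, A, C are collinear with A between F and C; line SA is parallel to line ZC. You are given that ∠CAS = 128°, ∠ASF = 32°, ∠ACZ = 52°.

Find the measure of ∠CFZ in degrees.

∠CFZ = 96°

1. ∠FAS = 52°  [linear pair at A on FC]
2. ∠AFS = 96°  [△FSA]
3. ∠CFZ = 96°  [S on FZ, A on FC]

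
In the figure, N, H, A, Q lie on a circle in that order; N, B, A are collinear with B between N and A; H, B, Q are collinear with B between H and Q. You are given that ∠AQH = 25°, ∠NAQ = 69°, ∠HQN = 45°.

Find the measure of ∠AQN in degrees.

1. ∠ANH = 25°  [same arc HA]
2. ∠HAN = 45°  [same arc NH]
3. ∠AHN = 110°  [△NHA]
4. ∠AQN = 70°  [cyclic NHAQ, opposite ∠H+∠Q]

∠AQN = 70°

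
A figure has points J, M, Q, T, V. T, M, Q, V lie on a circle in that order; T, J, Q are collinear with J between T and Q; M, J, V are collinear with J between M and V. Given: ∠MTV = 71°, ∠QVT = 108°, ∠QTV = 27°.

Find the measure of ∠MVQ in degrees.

1. ∠MQV = 109°  [cyclic TMQV, opposite ∠T+∠Q]
2. ∠QMV = 27°  [same arc QV]
3. ∠MVQ = 44°  [△MQV]

∠MVQ = 44°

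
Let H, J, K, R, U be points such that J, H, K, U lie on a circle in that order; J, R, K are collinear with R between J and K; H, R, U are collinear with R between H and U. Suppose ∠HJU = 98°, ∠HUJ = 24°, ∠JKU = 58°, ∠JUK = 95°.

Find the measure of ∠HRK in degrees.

1. ∠HKJ = 24°  [same arc JH]
2. ∠KJU = 27°  [△JKU]
3. ∠KHU = 27°  [same arc KU]
4. ∠HRK = 129°  [△HRK]

∠HRK = 129°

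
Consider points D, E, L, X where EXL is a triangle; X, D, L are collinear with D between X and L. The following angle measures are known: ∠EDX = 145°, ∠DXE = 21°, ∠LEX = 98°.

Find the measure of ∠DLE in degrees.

∠DLE = 61°

1. ∠EXL = 21°  [D on ray XL]
2. ∠ELX = 61°  [△EXL]
3. ∠DLE = 61°  [D on ray LX]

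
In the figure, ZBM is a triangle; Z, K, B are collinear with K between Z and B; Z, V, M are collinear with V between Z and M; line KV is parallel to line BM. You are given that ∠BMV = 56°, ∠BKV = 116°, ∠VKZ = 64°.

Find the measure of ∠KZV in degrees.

1. ∠BMZ = 56°  [V on ray MZ]
2. ∠MBZ = 64°  [KV∥BM, corresponding at K]
3. ∠BZM = 60°  [△ZBM]
4. ∠KZV = 60°  [K on ZB, V on ZM]

∠KZV = 60°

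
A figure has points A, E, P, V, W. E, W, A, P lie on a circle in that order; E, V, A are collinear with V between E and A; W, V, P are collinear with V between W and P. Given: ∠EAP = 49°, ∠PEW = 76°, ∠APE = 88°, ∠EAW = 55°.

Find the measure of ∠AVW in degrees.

1. ∠EWP = 49°  [same arc EP]
2. ∠AWE = 92°  [cyclic EWAP, opposite ∠W+∠P]
3. ∠AEW = 33°  [△EWA]
4. ∠EVW = 98°  [△EVW]
5. ∠AVW = 82°  [linear pair at V on EA]

∠AVW = 82°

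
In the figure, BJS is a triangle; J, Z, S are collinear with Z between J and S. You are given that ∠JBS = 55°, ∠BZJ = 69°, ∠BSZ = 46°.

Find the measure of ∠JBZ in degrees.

∠JBZ = 32°

1. ∠BSJ = 46°  [Z on ray SJ]
2. ∠BJS = 79°  [△BJS]
3. ∠BJZ = 79°  [Z on ray JS]
4. ∠JBZ = 32°  [△BJZ]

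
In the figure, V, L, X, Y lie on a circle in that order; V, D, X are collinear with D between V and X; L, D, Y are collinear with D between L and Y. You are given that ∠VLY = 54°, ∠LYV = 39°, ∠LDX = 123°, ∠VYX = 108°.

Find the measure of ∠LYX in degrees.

∠LYX = 69°

1. ∠LVY = 87°  [△VLY]
2. ∠LXV = 39°  [same arc VL]
3. ∠XLY = 18°  [△LDX]
4. ∠LXY = 93°  [cyclic VLXY, opposite ∠V+∠X]
5. ∠LYX = 69°  [△LXY]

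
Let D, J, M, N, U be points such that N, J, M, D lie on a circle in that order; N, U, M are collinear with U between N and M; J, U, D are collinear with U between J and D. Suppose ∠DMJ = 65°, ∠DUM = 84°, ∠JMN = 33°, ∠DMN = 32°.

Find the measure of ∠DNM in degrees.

∠DNM = 51°

1. ∠DUN = 96°  [linear pair at U on NM]
2. ∠JDN = 33°  [same arc NJ]
3. ∠DNM = 51°  [△NUD]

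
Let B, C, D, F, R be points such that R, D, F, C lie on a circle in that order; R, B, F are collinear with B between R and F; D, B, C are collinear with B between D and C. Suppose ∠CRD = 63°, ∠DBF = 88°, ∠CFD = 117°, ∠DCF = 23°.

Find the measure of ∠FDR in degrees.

∠FDR = 105°

1. ∠CDF = 40°  [△DFC]
2. ∠DRF = 23°  [same arc DF]
3. ∠DFR = 52°  [△DBF]
4. ∠FDR = 105°  [△RDF]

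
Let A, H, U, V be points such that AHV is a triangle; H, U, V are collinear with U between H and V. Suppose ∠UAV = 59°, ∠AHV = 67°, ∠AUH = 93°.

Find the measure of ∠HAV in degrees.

1. ∠AUV = 87°  [linear pair at U on HV]
2. ∠AVU = 34°  [△AUV]
3. ∠AVH = 34°  [U on ray VH]
4. ∠HAV = 79°  [△AHV]

∠HAV = 79°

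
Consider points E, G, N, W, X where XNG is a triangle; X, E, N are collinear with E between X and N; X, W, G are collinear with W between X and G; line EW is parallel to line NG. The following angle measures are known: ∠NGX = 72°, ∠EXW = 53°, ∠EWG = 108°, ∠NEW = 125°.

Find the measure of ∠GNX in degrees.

1. ∠EWX = 72°  [EW∥NG, corresponding at W]
2. ∠WEX = 55°  [△XEW]
3. ∠GNX = 55°  [EW∥NG, corresponding at E]

∠GNX = 55°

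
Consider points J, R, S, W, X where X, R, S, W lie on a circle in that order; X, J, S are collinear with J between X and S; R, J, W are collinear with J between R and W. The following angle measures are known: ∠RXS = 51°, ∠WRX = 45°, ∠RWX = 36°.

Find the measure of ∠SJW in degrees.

1. ∠RWS = 51°  [same arc RS]
2. ∠WSX = 45°  [same arc XW]
3. ∠SJW = 84°  [△SJW]

∠SJW = 84°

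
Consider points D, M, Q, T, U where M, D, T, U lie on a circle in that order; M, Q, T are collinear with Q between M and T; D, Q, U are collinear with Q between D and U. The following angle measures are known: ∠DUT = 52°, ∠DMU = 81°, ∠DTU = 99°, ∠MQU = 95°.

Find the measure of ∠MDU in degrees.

∠MDU = 43°

1. ∠DMT = 52°  [same arc DT]
2. ∠DQT = 95°  [vertical angles at Q]
3. ∠DQM = 85°  [linear pair at Q on MT]
4. ∠MDU = 43°  [△MQD]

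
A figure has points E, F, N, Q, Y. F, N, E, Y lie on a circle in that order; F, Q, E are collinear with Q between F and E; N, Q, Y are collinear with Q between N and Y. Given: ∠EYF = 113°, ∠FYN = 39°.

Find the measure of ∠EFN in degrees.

∠EFN = 74°

1. ∠ENF = 67°  [cyclic FNEY, opposite ∠N+∠Y]
2. ∠FEN = 39°  [same arc FN]
3. ∠EFN = 74°  [△FNE]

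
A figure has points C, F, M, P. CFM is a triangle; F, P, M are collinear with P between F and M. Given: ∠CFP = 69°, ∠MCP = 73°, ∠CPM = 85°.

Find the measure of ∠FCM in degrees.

1. ∠CFM = 69°  [P on ray FM]
2. ∠CMP = 22°  [△CPM]
3. ∠CMF = 22°  [P on ray MF]
4. ∠FCM = 89°  [△CFM]

∠FCM = 89°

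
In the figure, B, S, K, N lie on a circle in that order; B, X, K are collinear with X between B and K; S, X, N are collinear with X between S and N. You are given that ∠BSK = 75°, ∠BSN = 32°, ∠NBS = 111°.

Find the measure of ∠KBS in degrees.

1. ∠BNS = 37°  [△BSN]
2. ∠BKS = 37°  [same arc BS]
3. ∠KBS = 68°  [△BSK]

∠KBS = 68°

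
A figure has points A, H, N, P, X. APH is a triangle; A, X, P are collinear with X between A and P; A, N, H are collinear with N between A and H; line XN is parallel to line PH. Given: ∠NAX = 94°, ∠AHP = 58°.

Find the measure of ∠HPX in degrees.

1. ∠HAP = 94°  [X on AP, N on AH]
2. ∠APH = 28°  [△APH]
3. ∠HPX = 28°  [X on ray PA]

∠HPX = 28°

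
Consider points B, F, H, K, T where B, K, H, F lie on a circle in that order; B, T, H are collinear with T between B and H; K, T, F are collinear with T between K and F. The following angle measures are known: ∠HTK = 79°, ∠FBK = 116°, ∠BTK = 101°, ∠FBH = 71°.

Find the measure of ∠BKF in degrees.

1. ∠BTF = 79°  [vertical angles at T]
2. ∠BFK = 30°  [△BTF]
3. ∠BKF = 34°  [△BKF]

∠BKF = 34°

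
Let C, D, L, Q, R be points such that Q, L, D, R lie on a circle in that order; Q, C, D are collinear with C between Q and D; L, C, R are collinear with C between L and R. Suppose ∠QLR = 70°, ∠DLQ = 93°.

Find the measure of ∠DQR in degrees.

∠DQR = 23°

1. ∠QDR = 70°  [same arc QR]
2. ∠DRQ = 87°  [cyclic QLDR, opposite ∠L+∠R]
3. ∠DQR = 23°  [△QDR]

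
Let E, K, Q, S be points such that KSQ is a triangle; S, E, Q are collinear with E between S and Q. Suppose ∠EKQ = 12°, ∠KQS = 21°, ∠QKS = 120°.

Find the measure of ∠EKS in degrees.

1. ∠KSQ = 39°  [△KSQ]
2. ∠EQK = 21°  [E on ray QS]
3. ∠ESK = 39°  [E on ray SQ]
4. ∠KEQ = 147°  [△KEQ]
5. ∠KES = 33°  [linear pair at E on SQ]
6. ∠EKS = 108°  [△KSE]

∠EKS = 108°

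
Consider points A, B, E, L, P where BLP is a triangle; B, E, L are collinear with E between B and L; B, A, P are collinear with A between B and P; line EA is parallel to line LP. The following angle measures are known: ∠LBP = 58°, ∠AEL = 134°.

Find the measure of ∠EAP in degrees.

1. ∠ABE = 58°  [E on BL, A on BP]
2. ∠AEB = 46°  [linear pair at E on BL]
3. ∠BAE = 76°  [△BEA]
4. ∠EAP = 104°  [linear pair at A on BP]

∠EAP = 104°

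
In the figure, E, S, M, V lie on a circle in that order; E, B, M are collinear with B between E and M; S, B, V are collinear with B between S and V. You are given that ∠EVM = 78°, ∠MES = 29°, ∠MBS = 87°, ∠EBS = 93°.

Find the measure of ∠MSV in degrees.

∠MSV = 44°

1. ∠ESM = 102°  [cyclic ESMV, opposite ∠S+∠V]
2. ∠EMS = 49°  [△ESM]
3. ∠MSV = 44°  [△SBM]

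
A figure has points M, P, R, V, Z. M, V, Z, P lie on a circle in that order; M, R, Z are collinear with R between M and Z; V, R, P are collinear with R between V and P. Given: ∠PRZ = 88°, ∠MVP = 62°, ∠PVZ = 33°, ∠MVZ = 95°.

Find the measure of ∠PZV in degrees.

1. ∠MZP = 62°  [same arc MP]
2. ∠VPZ = 30°  [△ZRP]
3. ∠PZV = 117°  [△VZP]

∠PZV = 117°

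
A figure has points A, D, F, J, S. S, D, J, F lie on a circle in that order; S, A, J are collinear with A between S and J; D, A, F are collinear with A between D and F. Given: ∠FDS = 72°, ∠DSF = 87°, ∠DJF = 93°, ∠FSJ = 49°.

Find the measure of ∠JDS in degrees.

∠JDS = 121°

1. ∠FJS = 72°  [same arc SF]
2. ∠JFS = 59°  [△SJF]
3. ∠JDS = 121°  [cyclic SDJF, opposite ∠D+∠F]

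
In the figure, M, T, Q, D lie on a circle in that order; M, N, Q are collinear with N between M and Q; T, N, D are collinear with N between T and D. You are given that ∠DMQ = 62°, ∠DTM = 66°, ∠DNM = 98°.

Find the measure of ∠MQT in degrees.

1. ∠DTQ = 62°  [same arc QD]
2. ∠QNT = 98°  [vertical angles at N]
3. ∠MQT = 20°  [△TNQ]

∠MQT = 20°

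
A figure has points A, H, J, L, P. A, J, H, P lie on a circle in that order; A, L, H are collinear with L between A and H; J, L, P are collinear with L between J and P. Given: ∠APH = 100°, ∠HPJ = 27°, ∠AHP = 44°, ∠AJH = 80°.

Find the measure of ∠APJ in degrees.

∠APJ = 73°

1. ∠HAJ = 27°  [same arc JH]
2. ∠AHJ = 73°  [△AJH]
3. ∠APJ = 73°  [same arc AJ]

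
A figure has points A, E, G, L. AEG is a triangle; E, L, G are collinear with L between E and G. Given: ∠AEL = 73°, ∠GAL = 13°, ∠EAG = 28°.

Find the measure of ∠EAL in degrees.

∠EAL = 15°

1. ∠AEG = 73°  [L on ray EG]
2. ∠AGE = 79°  [△AEG]
3. ∠AGL = 79°  [L on ray GE]
4. ∠ALG = 88°  [△ALG]
5. ∠ALE = 92°  [linear pair at L on EG]
6. ∠EAL = 15°  [△AEL]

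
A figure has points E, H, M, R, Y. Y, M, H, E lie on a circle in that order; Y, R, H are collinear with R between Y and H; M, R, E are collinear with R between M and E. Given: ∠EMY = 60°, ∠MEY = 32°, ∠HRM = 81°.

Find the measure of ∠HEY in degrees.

1. ∠EHY = 60°  [same arc YE]
2. ∠ERY = 81°  [vertical angles at R]
3. ∠EYH = 67°  [△YRE]
4. ∠HEY = 53°  [△YHE]

∠HEY = 53°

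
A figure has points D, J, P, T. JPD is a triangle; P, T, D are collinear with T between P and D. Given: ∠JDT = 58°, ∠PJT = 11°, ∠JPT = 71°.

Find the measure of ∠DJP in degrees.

∠DJP = 51°

1. ∠JDP = 58°  [T on ray DP]
2. ∠DPJ = 71°  [T on ray PD]
3. ∠DJP = 51°  [△JPD]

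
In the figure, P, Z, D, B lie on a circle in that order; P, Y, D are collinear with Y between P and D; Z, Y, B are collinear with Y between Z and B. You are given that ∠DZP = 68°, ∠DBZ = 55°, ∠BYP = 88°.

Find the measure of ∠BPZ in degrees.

1. ∠DPZ = 55°  [same arc ZD]
2. ∠DYZ = 88°  [vertical angles at Y]
3. ∠PDZ = 57°  [△PZD]
4. ∠PYZ = 92°  [linear pair at Y on PD]
5. ∠PBZ = 57°  [same arc PZ]
6. ∠BZP = 33°  [△PYZ]
7. ∠BPZ = 90°  [△PZB]

∠BPZ = 90°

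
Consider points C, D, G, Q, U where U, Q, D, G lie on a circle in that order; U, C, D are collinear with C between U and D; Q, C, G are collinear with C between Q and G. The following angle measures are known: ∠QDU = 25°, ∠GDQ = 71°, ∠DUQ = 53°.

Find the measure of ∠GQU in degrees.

∠GQU = 46°

1. ∠QGU = 25°  [same arc UQ]
2. ∠GUQ = 109°  [cyclic UQDG, opposite ∠U+∠D]
3. ∠GQU = 46°  [△UQG]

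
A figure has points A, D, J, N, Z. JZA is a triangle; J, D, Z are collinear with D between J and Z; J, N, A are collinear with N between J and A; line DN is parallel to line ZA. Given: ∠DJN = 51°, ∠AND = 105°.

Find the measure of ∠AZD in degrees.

∠AZD = 54°

1. ∠DNJ = 75°  [linear pair at N on JA]
2. ∠JDN = 54°  [△JDN]
3. ∠NDZ = 126°  [linear pair at D on JZ]
4. ∠AZD = 54°  [DN∥ZA, co-interior at Z–D]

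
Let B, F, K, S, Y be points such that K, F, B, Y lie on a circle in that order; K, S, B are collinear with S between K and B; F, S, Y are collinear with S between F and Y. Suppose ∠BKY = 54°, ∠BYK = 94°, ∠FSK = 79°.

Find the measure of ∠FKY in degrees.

1. ∠BFY = 54°  [same arc BY]
2. ∠KBY = 32°  [△KBY]
3. ∠BSF = 101°  [linear pair at S on KB]
4. ∠FBK = 25°  [△FSB]
5. ∠KFY = 32°  [same arc KY]
6. ∠FYK = 25°  [same arc KF]
7. ∠FKY = 123°  [△KFY]

∠FKY = 123°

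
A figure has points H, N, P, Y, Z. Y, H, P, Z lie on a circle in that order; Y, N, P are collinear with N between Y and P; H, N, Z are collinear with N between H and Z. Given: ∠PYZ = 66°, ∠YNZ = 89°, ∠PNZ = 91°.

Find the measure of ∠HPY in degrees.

∠HPY = 25°

1. ∠PHZ = 66°  [same arc PZ]
2. ∠HNP = 89°  [vertical angles at N]
3. ∠HPY = 25°  [△HNP]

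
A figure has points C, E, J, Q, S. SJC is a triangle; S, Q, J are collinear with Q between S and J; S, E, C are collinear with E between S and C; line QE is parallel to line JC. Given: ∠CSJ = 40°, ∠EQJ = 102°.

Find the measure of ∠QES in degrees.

1. ∠ESQ = 40°  [Q on SJ, E on SC]
2. ∠EQS = 78°  [linear pair at Q on SJ]
3. ∠QES = 62°  [△SQE]

∠QES = 62°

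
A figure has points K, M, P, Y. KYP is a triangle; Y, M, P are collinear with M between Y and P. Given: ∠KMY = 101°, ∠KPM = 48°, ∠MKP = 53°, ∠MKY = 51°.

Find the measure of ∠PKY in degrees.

∠PKY = 104°

1. ∠KYM = 28°  [△KYM]
2. ∠KPY = 48°  [M on ray PY]
3. ∠KYP = 28°  [M on ray YP]
4. ∠PKY = 104°  [△KYP]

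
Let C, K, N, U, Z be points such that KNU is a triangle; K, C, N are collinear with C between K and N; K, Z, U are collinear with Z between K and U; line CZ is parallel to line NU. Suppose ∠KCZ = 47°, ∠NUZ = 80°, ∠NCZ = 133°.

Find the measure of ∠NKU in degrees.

1. ∠KNU = 47°  [CZ∥NU, corresponding at C]
2. ∠KUN = 80°  [Z on ray UK]
3. ∠NKU = 53°  [△KNU]

∠NKU = 53°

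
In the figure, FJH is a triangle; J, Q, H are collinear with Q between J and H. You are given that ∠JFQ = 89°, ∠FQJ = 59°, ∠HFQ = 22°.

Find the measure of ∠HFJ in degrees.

1. ∠FJQ = 32°  [△FJQ]
2. ∠FQH = 121°  [linear pair at Q on JH]
3. ∠FHQ = 37°  [△FQH]
4. ∠FJH = 32°  [Q on ray JH]
5. ∠FHJ = 37°  [Q on ray HJ]
6. ∠HFJ = 111°  [△FJH]

∠HFJ = 111°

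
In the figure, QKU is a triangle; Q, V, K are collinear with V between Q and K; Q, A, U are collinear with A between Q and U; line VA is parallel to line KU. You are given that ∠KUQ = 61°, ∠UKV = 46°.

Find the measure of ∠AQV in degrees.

1. ∠QKU = 46°  [V on ray KQ]
2. ∠KQU = 73°  [△QKU]
3. ∠AQV = 73°  [V on QK, A on QU]

∠AQV = 73°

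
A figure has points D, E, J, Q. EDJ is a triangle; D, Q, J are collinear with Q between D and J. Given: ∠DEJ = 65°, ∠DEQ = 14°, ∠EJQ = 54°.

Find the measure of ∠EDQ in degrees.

1. ∠DJE = 54°  [Q on ray JD]
2. ∠EDJ = 61°  [△EDJ]
3. ∠EDQ = 61°  [Q on ray DJ]

∠EDQ = 61°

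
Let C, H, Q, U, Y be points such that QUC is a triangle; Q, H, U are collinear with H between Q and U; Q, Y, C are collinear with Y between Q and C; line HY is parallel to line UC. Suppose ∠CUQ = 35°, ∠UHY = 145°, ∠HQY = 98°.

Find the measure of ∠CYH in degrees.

∠CYH = 133°

1. ∠QHY = 35°  [HY∥UC, corresponding at H]
2. ∠HYQ = 47°  [△QHY]
3. ∠CYH = 133°  [linear pair at Y on QC]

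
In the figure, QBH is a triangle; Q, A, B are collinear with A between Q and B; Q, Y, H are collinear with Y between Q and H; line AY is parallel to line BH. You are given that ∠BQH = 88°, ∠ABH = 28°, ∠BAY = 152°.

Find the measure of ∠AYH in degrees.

1. ∠AQY = 88°  [A on QB, Y on QH]
2. ∠QAY = 28°  [linear pair at A on QB]
3. ∠AYQ = 64°  [△QAY]
4. ∠AYH = 116°  [linear pair at Y on QH]

∠AYH = 116°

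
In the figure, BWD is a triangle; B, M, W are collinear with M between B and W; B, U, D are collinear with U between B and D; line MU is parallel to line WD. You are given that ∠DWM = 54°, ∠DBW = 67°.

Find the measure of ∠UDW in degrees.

∠UDW = 59°

1. ∠BWD = 54°  [M on ray WB]
2. ∠BDW = 59°  [△BWD]
3. ∠UDW = 59°  [U on ray DB]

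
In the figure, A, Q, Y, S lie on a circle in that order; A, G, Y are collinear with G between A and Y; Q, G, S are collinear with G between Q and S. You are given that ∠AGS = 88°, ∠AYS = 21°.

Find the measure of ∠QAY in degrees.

1. ∠QGY = 88°  [vertical angles at G]
2. ∠AQS = 21°  [same arc AS]
3. ∠AGQ = 92°  [linear pair at G on AY]
4. ∠QAY = 67°  [△AGQ]

∠QAY = 67°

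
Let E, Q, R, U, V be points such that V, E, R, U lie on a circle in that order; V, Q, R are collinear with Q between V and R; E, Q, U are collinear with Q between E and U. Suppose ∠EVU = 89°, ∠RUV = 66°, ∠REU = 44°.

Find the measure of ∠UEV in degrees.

∠UEV = 70°

1. ∠RVU = 44°  [same arc RU]
2. ∠URV = 70°  [△VRU]
3. ∠UEV = 70°  [same arc VU]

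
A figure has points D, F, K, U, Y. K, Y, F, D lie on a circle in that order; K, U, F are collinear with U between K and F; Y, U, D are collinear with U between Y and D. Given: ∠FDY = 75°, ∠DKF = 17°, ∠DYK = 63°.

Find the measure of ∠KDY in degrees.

∠KDY = 25°

1. ∠DYF = 17°  [same arc FD]
2. ∠DFY = 88°  [△YFD]
3. ∠DKY = 92°  [cyclic KYFD, opposite ∠K+∠F]
4. ∠KDY = 25°  [△KYD]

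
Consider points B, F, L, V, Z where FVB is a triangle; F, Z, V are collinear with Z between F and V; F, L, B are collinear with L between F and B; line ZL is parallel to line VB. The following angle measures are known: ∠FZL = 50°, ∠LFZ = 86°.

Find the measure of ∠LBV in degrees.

∠LBV = 44°

1. ∠FLZ = 44°  [△FZL]
2. ∠BLZ = 136°  [linear pair at L on FB]
3. ∠LBV = 44°  [ZL∥VB, co-interior at B–L]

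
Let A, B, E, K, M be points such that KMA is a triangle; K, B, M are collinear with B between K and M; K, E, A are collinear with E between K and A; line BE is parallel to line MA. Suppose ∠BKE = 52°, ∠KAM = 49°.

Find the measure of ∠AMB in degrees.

1. ∠AKM = 52°  [B on KM, E on KA]
2. ∠AMK = 79°  [△KMA]
3. ∠AMB = 79°  [B on ray MK]

∠AMB = 79°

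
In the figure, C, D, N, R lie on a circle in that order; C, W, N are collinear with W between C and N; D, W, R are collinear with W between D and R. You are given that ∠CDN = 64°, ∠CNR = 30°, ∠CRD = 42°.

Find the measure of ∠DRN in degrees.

∠DRN = 74°

1. ∠CRN = 116°  [cyclic CDNR, opposite ∠D+∠R]
2. ∠CDR = 30°  [same arc CR]
3. ∠NCR = 34°  [△CNR]
4. ∠DCR = 108°  [△CDR]
5. ∠NDR = 34°  [same arc NR]
6. ∠DNR = 72°  [cyclic CDNR, opposite ∠C+∠N]
7. ∠DRN = 74°  [△DNR]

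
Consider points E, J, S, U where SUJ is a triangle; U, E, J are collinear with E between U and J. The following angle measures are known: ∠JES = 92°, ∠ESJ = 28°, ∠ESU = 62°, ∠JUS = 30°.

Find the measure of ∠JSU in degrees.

1. ∠EJS = 60°  [△SEJ]
2. ∠SJU = 60°  [E on ray JU]
3. ∠JSU = 90°  [△SUJ]

∠JSU = 90°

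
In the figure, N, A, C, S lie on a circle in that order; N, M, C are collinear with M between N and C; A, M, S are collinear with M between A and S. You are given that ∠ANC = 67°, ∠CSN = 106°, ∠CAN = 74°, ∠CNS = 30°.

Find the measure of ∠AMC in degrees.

1. ∠ACN = 39°  [△NAC]
2. ∠CAS = 30°  [same arc CS]
3. ∠AMC = 111°  [△AMC]

∠AMC = 111°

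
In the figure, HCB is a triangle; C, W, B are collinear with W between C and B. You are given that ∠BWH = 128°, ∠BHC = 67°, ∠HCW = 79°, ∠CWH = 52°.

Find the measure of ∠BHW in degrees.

∠BHW = 18°

1. ∠BCH = 79°  [W on ray CB]
2. ∠CBH = 34°  [△HCB]
3. ∠HBW = 34°  [W on ray BC]
4. ∠BHW = 18°  [△HWB]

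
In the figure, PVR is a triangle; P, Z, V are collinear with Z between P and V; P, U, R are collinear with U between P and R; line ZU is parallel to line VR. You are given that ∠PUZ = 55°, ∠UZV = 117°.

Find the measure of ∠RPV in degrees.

∠RPV = 62°

1. ∠PZU = 63°  [linear pair at Z on PV]
2. ∠UPZ = 62°  [△PZU]
3. ∠RPV = 62°  [Z on PV, U on PR]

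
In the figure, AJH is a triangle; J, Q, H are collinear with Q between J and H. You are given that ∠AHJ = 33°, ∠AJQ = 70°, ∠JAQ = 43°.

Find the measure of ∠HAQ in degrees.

1. ∠AHQ = 33°  [Q on ray HJ]
2. ∠AQJ = 67°  [△AJQ]
3. ∠AQH = 113°  [linear pair at Q on JH]
4. ∠HAQ = 34°  [△AQH]

∠HAQ = 34°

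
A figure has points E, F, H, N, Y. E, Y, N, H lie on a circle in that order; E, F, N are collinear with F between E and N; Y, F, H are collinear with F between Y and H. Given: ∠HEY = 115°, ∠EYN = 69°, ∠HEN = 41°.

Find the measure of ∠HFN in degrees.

1. ∠HNY = 65°  [cyclic EYNH, opposite ∠E+∠N]
2. ∠EHN = 111°  [cyclic EYNH, opposite ∠Y+∠H]
3. ∠HYN = 41°  [same arc NH]
4. ∠ENH = 28°  [△ENH]
5. ∠NHY = 74°  [△YNH]
6. ∠HFN = 78°  [△NFH]

∠HFN = 78°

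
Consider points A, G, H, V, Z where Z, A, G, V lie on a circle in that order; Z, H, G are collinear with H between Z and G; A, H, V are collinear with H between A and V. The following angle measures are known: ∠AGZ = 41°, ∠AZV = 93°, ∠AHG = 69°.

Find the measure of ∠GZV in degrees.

∠GZV = 70°

1. ∠AVZ = 41°  [same arc ZA]
2. ∠VHZ = 69°  [vertical angles at H]
3. ∠GZV = 70°  [△ZHV]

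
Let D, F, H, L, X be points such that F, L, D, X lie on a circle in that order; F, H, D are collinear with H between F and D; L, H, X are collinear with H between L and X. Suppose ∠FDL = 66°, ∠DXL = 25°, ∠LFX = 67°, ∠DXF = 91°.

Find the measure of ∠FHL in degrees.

1. ∠FXL = 66°  [same arc FL]
2. ∠DFL = 25°  [same arc LD]
3. ∠FLX = 47°  [△FLX]
4. ∠FHL = 108°  [△FHL]

∠FHL = 108°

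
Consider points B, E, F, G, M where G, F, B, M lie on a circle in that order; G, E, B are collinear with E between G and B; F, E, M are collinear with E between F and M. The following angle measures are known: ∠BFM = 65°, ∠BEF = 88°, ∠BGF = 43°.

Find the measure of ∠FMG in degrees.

∠FMG = 27°

1. ∠BGM = 65°  [same arc BM]
2. ∠GEM = 88°  [vertical angles at E]
3. ∠FMG = 27°  [△GEM]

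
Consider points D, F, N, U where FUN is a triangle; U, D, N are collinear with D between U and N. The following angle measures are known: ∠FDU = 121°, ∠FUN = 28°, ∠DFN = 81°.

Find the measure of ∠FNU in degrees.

1. ∠FDN = 59°  [linear pair at D on UN]
2. ∠DNF = 40°  [△FDN]
3. ∠FNU = 40°  [D on ray NU]

∠FNU = 40°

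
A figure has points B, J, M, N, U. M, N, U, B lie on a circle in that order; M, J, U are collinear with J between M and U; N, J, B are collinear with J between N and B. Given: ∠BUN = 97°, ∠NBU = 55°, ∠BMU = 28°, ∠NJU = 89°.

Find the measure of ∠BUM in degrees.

∠BUM = 34°

1. ∠NMU = 55°  [same arc NU]
2. ∠MJN = 91°  [linear pair at J on MU]
3. ∠BNM = 34°  [△MJN]
4. ∠BUM = 34°  [same arc MB]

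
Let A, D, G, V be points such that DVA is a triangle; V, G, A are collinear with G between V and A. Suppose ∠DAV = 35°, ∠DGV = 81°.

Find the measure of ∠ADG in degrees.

∠ADG = 46°

1. ∠DAG = 35°  [G on ray AV]
2. ∠AGD = 99°  [linear pair at G on VA]
3. ∠ADG = 46°  [△DGA]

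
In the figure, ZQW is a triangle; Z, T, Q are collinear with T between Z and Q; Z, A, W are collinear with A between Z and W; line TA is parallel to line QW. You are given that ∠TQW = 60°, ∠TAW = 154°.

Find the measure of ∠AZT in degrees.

1. ∠WQZ = 60°  [T on ray QZ]
2. ∠TAZ = 26°  [linear pair at A on ZW]
3. ∠ATZ = 60°  [TA∥QW, corresponding at T]
4. ∠AZT = 94°  [△ZTA]

∠AZT = 94°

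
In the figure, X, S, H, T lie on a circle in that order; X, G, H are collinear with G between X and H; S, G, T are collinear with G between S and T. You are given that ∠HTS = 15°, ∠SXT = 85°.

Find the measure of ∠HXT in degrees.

1. ∠SHT = 95°  [cyclic XSHT, opposite ∠X+∠H]
2. ∠HST = 70°  [△SHT]
3. ∠HXT = 70°  [same arc HT]

∠HXT = 70°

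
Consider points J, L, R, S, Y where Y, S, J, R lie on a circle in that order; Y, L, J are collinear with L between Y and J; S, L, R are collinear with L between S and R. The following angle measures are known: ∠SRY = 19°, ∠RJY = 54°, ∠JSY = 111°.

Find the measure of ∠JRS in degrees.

∠JRS = 50°

1. ∠SJY = 19°  [same arc YS]
2. ∠JYS = 50°  [△YSJ]
3. ∠JRS = 50°  [same arc SJ]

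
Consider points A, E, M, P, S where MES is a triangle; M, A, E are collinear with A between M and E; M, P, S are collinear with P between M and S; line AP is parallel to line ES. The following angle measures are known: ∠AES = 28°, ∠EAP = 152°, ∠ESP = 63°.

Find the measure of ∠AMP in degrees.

1. ∠MES = 28°  [A on ray EM]
2. ∠ESM = 63°  [P on ray SM]
3. ∠EMS = 89°  [△MES]
4. ∠AMP = 89°  [A on ME, P on MS]

∠AMP = 89°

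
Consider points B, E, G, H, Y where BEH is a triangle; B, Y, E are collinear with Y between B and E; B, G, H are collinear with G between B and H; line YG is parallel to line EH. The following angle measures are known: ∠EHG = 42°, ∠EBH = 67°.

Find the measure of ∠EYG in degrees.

1. ∠BHE = 42°  [G on ray HB]
2. ∠BEH = 71°  [△BEH]
3. ∠BYG = 71°  [YG∥EH, corresponding at Y]
4. ∠EYG = 109°  [linear pair at Y on BE]

∠EYG = 109°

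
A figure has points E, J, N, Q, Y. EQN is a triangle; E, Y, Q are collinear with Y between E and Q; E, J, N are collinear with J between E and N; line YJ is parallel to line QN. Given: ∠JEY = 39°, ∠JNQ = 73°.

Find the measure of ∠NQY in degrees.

∠NQY = 68°

1. ∠NEQ = 39°  [Y on EQ, J on EN]
2. ∠ENQ = 73°  [J on ray NE]
3. ∠EQN = 68°  [△EQN]
4. ∠NQY = 68°  [Y on ray QE]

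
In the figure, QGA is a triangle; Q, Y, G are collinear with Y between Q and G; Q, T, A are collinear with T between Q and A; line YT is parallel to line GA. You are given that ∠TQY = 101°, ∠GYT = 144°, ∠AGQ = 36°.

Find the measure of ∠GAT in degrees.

∠GAT = 43°

1. ∠AQG = 101°  [Y on QG, T on QA]
2. ∠GAQ = 43°  [△QGA]
3. ∠GAT = 43°  [T on ray AQ]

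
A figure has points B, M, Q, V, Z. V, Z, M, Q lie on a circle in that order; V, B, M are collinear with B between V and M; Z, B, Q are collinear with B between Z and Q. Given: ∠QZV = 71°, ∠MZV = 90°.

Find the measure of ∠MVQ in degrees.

1. ∠QMV = 71°  [same arc VQ]
2. ∠MQV = 90°  [cyclic VZMQ, opposite ∠Z+∠Q]
3. ∠MVQ = 19°  [△VMQ]

∠MVQ = 19°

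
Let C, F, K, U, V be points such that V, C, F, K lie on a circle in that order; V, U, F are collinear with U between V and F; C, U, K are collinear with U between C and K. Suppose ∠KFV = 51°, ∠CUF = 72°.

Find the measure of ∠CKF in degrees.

∠CKF = 21°

1. ∠KCV = 51°  [same arc VK]
2. ∠CUV = 108°  [linear pair at U on VF]
3. ∠CVF = 21°  [△VUC]
4. ∠CKF = 21°  [same arc CF]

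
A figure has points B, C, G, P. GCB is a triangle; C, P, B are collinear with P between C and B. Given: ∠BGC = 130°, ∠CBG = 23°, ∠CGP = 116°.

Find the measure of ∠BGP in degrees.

1. ∠BCG = 27°  [△GCB]
2. ∠GBP = 23°  [P on ray BC]
3. ∠GCP = 27°  [P on ray CB]
4. ∠CPG = 37°  [△GCP]
5. ∠BPG = 143°  [linear pair at P on CB]
6. ∠BGP = 14°  [△GPB]

∠BGP = 14°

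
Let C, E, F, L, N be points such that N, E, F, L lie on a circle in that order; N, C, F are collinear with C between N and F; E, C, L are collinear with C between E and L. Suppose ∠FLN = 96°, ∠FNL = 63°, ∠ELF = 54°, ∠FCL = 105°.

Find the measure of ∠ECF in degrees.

1. ∠FEN = 84°  [cyclic NEFL, opposite ∠E+∠L]
2. ∠FEL = 63°  [same arc FL]
3. ∠ENF = 54°  [same arc EF]
4. ∠EFN = 42°  [△NEF]
5. ∠ECF = 75°  [△ECF]

∠ECF = 75°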